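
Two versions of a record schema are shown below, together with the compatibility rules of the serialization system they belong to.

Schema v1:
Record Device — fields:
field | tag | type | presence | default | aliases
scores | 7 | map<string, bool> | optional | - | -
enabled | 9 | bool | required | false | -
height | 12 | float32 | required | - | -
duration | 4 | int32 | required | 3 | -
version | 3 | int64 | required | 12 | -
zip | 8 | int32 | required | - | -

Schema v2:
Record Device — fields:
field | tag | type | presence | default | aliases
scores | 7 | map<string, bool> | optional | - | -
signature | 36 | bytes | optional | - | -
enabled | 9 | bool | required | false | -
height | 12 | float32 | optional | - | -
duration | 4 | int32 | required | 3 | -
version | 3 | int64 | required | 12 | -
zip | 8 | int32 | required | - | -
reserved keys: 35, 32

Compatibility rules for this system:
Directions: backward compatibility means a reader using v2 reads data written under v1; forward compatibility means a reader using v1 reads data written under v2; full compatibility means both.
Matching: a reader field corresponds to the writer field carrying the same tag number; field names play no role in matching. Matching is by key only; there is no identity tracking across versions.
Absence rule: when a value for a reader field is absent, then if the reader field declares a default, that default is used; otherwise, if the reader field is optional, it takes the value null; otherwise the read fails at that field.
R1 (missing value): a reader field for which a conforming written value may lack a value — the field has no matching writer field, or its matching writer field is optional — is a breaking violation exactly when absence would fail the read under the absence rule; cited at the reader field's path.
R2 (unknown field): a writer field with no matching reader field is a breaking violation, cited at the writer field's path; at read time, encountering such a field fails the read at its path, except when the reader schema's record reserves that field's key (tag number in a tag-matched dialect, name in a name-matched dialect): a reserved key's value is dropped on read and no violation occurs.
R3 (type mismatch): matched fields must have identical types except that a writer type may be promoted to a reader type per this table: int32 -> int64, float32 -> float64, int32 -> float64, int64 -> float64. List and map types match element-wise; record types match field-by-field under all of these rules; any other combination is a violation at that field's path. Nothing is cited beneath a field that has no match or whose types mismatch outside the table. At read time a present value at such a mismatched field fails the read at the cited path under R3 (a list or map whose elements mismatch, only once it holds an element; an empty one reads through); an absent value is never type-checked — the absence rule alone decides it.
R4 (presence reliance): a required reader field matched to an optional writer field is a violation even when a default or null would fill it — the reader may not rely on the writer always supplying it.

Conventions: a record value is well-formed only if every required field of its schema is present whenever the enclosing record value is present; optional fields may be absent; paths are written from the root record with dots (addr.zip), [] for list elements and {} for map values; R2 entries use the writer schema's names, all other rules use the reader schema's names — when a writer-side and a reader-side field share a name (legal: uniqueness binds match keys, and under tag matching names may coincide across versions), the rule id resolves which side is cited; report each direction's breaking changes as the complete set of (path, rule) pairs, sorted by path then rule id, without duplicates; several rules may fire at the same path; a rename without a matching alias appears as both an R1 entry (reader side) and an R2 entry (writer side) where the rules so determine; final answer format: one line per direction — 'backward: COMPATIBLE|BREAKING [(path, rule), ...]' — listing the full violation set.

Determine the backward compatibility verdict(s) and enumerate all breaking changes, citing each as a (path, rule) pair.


each type pair in Device: writer, then reader
backward on Device — v2 reading data written by v1:
  scores: map<string, bool> -> map<string, bool>, writer optional; from scores
  no writer field matches reader signature
  enabled: bool -> bool, writer required; from enabled
  height: float32 -> float32, writer required; from height
  duration: int32 -> int32, writer required; from duration
  version: int64 -> int64, writer required; from version
  zip: int32 -> int32, writer required; from zip
  nothing fires on Device: backward is COMPATIBLE
checking off the Device differences that do not matter here:
  added field signature to record Device: optional bytes, tag 36 (in v2 it sits immediately before enabled) -> fires only in the forward direction of Device, which is not asked here
  field height in record Device: required changed to optional -> fires only in the forward direction of Device, which is not asked here

backward: COMPATIBLE []


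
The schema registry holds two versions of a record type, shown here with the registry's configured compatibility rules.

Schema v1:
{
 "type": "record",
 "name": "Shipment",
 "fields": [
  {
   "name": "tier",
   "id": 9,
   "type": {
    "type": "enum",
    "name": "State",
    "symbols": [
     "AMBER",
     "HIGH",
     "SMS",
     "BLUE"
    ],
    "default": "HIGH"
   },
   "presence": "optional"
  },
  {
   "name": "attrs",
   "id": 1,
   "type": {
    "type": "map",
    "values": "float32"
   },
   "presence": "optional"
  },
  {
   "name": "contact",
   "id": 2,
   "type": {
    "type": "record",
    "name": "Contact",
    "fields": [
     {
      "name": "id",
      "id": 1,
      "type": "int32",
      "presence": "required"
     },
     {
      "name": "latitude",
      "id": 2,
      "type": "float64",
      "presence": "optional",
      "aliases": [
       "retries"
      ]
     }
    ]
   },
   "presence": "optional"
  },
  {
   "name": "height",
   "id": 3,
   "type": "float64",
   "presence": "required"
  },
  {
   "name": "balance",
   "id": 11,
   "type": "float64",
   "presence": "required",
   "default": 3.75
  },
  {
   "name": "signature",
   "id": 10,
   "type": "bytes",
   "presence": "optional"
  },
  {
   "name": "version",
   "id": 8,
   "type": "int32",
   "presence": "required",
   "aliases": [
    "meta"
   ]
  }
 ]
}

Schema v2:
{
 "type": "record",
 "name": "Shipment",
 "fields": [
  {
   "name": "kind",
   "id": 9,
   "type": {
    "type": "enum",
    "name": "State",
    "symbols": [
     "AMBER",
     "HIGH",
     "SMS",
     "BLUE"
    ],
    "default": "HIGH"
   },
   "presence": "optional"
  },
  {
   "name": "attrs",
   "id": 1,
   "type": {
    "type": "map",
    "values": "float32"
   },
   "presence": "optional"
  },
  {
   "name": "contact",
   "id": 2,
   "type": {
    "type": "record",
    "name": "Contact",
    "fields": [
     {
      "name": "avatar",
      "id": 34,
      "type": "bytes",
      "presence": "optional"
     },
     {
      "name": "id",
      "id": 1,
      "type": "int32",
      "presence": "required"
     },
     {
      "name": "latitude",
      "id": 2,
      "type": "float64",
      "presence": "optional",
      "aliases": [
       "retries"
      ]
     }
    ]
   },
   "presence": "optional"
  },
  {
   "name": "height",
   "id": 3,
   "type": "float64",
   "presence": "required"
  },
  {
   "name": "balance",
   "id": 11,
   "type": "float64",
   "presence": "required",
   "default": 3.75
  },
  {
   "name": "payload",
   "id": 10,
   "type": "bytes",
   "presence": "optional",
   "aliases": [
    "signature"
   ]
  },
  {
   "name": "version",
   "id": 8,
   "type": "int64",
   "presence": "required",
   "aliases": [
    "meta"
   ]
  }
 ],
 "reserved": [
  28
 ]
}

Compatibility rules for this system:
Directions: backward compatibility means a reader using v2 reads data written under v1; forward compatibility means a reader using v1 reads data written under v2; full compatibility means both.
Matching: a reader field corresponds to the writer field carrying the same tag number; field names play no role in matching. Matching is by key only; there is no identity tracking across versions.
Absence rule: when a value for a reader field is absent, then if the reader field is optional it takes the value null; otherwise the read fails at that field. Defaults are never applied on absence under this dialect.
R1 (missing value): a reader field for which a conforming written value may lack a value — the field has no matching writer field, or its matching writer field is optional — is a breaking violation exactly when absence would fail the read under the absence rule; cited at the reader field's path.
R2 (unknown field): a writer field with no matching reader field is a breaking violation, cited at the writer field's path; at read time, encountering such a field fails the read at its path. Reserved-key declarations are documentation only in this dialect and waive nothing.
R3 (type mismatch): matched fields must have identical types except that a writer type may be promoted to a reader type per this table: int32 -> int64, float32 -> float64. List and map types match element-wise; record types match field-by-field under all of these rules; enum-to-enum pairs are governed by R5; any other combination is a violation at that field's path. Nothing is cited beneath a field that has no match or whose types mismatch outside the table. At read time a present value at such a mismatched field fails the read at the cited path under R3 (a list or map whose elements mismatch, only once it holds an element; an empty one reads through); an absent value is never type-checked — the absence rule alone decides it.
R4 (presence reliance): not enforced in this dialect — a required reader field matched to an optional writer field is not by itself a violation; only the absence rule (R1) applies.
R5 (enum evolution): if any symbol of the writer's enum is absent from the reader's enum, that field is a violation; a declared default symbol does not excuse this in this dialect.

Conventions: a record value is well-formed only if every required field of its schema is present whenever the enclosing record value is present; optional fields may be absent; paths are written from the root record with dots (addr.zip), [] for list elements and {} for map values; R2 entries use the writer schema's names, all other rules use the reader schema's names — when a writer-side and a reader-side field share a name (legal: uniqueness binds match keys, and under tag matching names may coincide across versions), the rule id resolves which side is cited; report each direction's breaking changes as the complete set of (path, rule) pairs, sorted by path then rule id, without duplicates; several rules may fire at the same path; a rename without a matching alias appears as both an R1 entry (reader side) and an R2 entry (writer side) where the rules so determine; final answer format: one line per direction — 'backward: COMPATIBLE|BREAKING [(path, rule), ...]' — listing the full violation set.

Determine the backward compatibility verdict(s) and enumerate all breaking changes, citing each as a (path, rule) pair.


each type pair in Shipment: writer, then reader
backward for Shipment (reader v2, writer v1):
  kind: paired with writer tier (State -> State; writer optional)
  attrs: paired with writer attrs (map<string, float32> -> map<string, float32>; writer optional)
  contact: paired with writer contact (Contact -> Contact; writer optional)
  height: paired with writer height (float64 -> float64; writer required)
  balance: paired with writer balance (float64 -> float64; writer required)
  payload: paired with writer signature (bytes -> bytes; writer optional)
  version: paired with writer version (int32 -> int64; writer required)
  contact.avatar has no writer counterpart
  contact.id: paired with writer contact.id (int32 -> int32; writer required)
  contact.latitude: paired with writer contact.latitude (float64 -> float64; writer optional)
  => no violations; backward on Shipment: COMPATIBLE
ruling out the remaining Shipment differences:
  field version in record Shipment: type int32 changed to int64 -> affects forward compatibility only, which is not asked
  added field avatar to record Contact: optional bytes, tag 34 (in v2 it sits immediately before id) -> affects forward compatibility only, which is not asked
  renamed field signature to payload in record Shipment (alias signature declared on the renamed field) -> inert for the asked Shipment verdict: nothing fires
  renamed field tier to kind in record Shipment -> inert for the asked Shipment verdict: nothing fires

backward: COMPATIBLE []


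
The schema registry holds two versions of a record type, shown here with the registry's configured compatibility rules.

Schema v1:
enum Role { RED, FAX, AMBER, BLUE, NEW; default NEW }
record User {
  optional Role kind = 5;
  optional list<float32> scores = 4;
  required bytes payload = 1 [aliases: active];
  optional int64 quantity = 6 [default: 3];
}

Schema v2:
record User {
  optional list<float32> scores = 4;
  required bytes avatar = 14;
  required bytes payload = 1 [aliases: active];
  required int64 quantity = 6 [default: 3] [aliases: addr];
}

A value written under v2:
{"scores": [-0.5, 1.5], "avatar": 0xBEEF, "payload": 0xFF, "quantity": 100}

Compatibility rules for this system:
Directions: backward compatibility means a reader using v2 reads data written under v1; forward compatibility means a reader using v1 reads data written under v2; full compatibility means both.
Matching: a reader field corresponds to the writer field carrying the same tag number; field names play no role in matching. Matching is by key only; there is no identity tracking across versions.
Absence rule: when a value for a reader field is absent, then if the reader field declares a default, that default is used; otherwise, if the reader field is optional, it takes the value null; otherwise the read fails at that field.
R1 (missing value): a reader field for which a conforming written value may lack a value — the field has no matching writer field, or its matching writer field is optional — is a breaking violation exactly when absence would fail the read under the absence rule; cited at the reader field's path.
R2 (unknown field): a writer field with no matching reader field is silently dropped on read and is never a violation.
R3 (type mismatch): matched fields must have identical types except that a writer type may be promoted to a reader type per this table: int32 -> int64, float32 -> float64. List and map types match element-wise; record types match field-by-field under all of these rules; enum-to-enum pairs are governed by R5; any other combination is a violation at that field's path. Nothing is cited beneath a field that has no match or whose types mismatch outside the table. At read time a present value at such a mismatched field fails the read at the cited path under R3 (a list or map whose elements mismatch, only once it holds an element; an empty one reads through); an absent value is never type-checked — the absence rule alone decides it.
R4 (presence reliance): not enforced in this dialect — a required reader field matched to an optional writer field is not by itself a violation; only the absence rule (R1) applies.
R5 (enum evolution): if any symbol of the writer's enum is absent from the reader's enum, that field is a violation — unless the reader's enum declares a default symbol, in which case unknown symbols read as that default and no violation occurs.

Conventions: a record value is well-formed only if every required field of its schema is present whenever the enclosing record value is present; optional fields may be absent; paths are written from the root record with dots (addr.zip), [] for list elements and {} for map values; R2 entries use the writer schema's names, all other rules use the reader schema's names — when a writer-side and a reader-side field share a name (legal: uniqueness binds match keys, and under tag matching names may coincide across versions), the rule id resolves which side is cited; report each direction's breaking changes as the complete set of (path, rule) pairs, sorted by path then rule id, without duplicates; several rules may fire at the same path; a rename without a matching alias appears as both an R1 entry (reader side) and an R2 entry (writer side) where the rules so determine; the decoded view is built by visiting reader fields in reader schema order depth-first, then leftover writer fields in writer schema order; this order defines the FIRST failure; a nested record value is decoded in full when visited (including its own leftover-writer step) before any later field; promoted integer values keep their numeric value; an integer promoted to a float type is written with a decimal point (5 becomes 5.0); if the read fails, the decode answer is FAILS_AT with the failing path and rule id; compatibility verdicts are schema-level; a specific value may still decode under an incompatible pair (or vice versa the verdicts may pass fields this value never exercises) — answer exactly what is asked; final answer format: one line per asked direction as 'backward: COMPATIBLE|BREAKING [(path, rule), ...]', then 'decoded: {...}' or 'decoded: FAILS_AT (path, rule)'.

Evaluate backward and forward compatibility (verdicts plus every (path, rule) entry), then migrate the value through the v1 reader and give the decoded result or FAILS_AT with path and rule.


arrows below run writer -> reader for User
backward for User (reader v2, writer v1):
  list<float32> -> list<float32>, writer optional: scores aligns to scores
  avatar: no writer match
  bytes -> bytes, writer required: payload aligns to payload
  int64 -> int64, writer optional: quantity aligns to quantity
  writer field kind has no reader counterpart
  breaking: (avatar, R1)
  => 1 violation(s): backward is BREAKING for User
forward for User (reader v1, writer v2):
  kind: no writer match
  list<float32> -> list<float32>, writer optional: scores aligns to scores
  bytes -> bytes, writer required: payload aligns to payload
  int64 -> int64, writer required: quantity aligns to quantity
  writer field avatar has no reader counterpart
  => forward verdict for User: COMPATIBLE, no violations
decode (reader v1):
  kind := null (absent, optional -> null)
  scores := [-0.5, 1.5]
  payload := 0xFF
  quantity := 100
  writer avatar: unknown -> dropped
  => decoded: {"kind": null, "scores": [-0.5, 1.5], "payload": 0xFF, "quantity": 100}

backward: BREAKING [(avatar, R1)]; forward: COMPATIBLE []; decoded: {"kind": null, "scores": [-0.5, 1.5], "payload": 0xFF, "quantity": 100}


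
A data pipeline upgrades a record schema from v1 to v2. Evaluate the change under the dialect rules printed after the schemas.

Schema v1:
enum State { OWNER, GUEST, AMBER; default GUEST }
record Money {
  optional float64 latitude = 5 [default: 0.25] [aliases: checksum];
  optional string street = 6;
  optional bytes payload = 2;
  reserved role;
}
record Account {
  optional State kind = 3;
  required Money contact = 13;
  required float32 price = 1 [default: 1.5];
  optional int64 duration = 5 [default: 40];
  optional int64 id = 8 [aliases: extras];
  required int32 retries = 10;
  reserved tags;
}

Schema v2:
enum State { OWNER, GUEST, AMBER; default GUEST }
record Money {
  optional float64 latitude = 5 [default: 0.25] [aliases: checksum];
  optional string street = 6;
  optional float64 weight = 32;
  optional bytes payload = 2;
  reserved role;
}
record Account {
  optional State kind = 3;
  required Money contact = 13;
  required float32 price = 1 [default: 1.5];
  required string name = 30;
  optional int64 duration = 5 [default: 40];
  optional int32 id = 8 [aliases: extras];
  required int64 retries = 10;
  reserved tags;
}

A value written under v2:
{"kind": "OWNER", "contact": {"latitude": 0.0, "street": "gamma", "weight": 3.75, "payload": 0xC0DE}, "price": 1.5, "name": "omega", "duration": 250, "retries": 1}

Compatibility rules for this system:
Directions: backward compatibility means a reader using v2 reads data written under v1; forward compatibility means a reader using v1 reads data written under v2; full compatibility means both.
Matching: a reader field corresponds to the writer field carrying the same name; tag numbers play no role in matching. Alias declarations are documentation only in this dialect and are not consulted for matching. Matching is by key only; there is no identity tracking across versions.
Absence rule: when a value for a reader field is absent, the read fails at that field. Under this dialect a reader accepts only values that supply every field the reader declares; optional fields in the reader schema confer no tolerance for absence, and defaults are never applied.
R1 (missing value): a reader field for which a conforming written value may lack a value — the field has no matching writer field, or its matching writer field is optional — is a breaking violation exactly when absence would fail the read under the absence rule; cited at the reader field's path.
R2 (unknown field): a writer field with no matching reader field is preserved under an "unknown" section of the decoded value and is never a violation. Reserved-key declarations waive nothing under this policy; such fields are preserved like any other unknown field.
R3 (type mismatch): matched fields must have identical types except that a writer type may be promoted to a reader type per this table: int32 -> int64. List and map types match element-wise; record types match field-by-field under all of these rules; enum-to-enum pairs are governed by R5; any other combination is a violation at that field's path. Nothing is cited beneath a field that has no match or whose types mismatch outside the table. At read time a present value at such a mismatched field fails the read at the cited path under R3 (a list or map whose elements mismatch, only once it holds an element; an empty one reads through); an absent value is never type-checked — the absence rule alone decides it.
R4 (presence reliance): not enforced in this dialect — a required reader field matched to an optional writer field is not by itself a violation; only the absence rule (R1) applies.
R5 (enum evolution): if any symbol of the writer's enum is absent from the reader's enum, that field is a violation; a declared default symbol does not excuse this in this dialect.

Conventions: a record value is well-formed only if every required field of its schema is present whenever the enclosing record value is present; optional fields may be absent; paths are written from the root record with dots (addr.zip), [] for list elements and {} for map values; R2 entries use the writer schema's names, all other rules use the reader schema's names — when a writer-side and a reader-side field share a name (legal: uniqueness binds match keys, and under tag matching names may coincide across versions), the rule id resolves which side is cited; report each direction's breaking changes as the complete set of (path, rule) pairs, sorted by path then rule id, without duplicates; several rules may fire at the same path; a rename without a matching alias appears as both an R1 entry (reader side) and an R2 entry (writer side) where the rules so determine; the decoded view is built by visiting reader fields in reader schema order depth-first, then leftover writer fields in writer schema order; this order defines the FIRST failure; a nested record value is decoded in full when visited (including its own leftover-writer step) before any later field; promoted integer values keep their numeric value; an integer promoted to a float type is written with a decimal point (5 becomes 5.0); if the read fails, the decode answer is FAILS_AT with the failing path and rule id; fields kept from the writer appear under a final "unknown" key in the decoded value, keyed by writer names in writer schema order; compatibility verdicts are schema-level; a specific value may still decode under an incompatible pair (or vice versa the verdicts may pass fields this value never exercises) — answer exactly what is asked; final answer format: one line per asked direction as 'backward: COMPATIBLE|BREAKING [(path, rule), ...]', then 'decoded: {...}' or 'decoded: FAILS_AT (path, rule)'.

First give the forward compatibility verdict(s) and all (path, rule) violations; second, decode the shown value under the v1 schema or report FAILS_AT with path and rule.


forward: BREAKING [(contact.latitude, R1), (contact.payload, R1), (contact.street, R1), (duration, R1), (id, R1), (kind, R1), (retries, R3)]; decoded: FAILS_AT (id, R1)

arrows below run writer -> reader for Account
forward pass over Account, reader schema v1, writer schema v2:
  kind <- kind (State -> State, writer optional)
  contact <- contact (Money -> Money, writer required)
  price <- price (float32 -> float32, writer required)
  duration <- duration (int64 -> int64, writer optional)
  id <- id (int32 -> int64, writer optional)
  retries <- retries (int64 -> int32, writer required)
  writer field name has no reader counterpart
  contact.latitude <- contact.latitude (float64 -> float64, writer optional)
  contact.street <- contact.street (string -> string, writer optional)
  contact.payload <- contact.payload (bytes -> bytes, writer optional)
  writer field contact.weight has no reader counterpart
  R1 fires at contact.latitude
  R1 fires at contact.payload
  R1 fires at contact.street
  R1 fires at duration
  R1 fires at id
  R1 fires at kind
  R3 fires at retries
  => forward verdict for Account: BREAKING, 7 violation(s)
decoding the Account value with the v1 reader:
  kind := "OWNER"
  contact.latitude := 0.0
  contact.street := "gamma"
  contact.payload := 0xC0DE
  writer contact.weight: kept under "unknown"
  price := 1.5
  duration := 250
  read fails at id under R1 (no fill)
  => FAILS_AT (id, R1)
ruling out the remaining Account differences:
  added field weight to record Money: optional float64, tag 32 (in v2 it sits immediately before payload) -> matters only for Account's backward compatibility — outside the asked direction
  added field name to record Account: required string, tag 30 (in v2 it sits immediately before duration) -> matters only for Account's backward compatibility — outside the asked direction


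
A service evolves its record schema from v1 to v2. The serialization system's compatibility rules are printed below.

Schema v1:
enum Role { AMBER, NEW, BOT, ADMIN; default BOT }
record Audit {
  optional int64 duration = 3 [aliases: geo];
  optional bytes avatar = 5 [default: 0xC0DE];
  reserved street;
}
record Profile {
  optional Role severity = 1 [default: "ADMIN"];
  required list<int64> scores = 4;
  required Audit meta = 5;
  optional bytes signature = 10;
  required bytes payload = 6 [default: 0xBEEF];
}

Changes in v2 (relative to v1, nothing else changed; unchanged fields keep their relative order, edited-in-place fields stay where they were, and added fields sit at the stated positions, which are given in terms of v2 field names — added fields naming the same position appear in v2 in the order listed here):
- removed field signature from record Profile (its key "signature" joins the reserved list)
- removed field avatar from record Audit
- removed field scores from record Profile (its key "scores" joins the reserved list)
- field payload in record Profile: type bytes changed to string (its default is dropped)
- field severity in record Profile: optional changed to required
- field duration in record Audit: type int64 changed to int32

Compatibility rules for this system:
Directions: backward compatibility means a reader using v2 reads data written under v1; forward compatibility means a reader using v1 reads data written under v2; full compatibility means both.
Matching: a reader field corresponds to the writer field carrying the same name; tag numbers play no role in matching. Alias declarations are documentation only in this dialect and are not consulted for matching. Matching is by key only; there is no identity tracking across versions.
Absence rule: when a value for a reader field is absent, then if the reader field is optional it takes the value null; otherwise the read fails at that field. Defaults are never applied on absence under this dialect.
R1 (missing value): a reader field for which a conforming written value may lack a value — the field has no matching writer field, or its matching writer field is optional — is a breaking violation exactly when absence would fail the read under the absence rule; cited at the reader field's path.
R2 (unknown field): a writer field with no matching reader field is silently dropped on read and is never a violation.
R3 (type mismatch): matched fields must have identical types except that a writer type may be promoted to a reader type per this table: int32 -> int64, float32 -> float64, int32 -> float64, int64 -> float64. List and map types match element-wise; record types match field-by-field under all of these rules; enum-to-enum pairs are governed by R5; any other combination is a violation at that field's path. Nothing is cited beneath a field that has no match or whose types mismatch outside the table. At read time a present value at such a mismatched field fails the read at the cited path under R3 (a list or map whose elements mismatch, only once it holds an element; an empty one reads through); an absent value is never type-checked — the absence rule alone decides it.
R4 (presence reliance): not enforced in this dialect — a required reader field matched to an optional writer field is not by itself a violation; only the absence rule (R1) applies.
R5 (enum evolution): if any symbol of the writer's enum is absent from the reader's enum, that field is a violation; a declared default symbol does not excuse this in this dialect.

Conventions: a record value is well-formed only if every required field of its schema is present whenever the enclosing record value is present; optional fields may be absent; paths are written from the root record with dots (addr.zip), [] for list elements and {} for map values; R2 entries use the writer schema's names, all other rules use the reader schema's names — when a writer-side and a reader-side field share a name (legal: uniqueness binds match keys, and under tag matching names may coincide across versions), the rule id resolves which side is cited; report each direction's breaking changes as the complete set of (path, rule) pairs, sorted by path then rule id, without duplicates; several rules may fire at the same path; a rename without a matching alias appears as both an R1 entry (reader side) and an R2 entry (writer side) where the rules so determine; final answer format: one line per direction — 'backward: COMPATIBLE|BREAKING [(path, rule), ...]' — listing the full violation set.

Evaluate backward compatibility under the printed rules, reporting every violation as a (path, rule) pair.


each type pair in Profile: writer, then reader
checking backward for Profile: reader v2 against writer v1:
  severity: paired with writer severity (Role -> Role; writer optional)
  meta: paired with writer meta (Audit -> Audit; writer required)
  payload: paired with writer payload (bytes -> string; writer required)
  scores (writer side), unknown to reader
  signature (writer side), unknown to reader
  meta.duration: paired with writer meta.duration (int64 -> int32; writer optional)
  meta.avatar (writer side), unknown to reader
  R3 fires at meta.duration
  R3 fires at payload
  R1 fires at severity
  => backward: BREAKING (3)
ruling out the remaining Profile differences:
  removed field signature from record Profile (its key "signature" joins the reserved list) -> fires no rule on Profile, leaving the asked answer as it is
  removed field avatar from record Audit -> fires no rule on Profile, leaving the asked answer as it is
  removed field scores from record Profile (its key "scores" joins the reserved list) -> fires only in the forward direction of Profile, which is not asked here

backward: BREAKING [(meta.duration, R3), (payload, R3), (severity, R1)]


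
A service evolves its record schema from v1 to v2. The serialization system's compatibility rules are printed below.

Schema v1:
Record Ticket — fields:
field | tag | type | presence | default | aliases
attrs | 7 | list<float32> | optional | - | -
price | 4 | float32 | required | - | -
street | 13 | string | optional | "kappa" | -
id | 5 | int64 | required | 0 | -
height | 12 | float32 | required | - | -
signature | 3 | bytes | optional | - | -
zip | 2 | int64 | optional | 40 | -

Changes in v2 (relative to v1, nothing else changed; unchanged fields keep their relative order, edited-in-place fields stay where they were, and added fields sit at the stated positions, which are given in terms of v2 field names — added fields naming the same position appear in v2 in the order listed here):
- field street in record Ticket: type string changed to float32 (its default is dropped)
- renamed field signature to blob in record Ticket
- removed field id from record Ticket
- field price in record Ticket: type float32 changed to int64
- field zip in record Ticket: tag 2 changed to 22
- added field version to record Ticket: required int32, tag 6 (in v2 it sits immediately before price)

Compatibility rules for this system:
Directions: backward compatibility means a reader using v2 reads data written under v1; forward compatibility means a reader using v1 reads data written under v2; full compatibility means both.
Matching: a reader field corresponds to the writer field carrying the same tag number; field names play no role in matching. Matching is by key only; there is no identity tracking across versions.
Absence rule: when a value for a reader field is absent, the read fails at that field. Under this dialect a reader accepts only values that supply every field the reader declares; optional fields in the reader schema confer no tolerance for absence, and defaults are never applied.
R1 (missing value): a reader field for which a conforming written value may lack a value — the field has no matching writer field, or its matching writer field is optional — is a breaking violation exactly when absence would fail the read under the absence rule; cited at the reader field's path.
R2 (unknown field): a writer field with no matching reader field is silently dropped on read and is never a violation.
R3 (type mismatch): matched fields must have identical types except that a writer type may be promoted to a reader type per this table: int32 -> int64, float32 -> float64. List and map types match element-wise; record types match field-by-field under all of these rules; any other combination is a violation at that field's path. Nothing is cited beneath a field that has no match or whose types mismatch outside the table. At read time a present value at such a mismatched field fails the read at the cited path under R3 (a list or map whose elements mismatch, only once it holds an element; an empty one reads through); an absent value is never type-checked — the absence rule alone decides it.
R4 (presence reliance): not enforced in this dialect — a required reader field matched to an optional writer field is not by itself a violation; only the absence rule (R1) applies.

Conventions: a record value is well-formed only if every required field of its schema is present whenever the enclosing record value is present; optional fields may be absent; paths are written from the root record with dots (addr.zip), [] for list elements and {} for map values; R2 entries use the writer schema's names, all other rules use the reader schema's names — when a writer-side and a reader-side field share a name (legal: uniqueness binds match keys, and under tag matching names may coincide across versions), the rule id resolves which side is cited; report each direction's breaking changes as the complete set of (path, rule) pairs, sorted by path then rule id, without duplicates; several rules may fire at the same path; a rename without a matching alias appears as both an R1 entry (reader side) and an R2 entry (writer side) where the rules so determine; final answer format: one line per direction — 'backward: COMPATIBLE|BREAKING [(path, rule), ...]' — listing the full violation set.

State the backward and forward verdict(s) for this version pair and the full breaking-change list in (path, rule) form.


backward: BREAKING [(attrs, R1), (blob, R1), (price, R3), (street, R1), (street, R3), (version, R1), (zip, R1)]; forward: BREAKING [(attrs, R1), (id, R1), (price, R3), (signature, R1), (street, R1), (street, R3), (zip, R1)]

arrows below run writer -> reader for Ticket
backward for Ticket (reader v2, writer v1):
  writer optional, list<float32> -> list<float32>: reader attrs maps from writer attrs
  no writer field matches reader version
  writer required, float32 -> int64: reader price maps from writer price
  writer optional, string -> float32: reader street maps from writer street
  writer required, float32 -> float32: reader height maps from writer height
  writer optional, bytes -> bytes: reader blob maps from writer signature
  no writer field matches reader zip
  writer field id has no reader counterpart
  writer field zip has no reader counterpart
  breaking: (attrs, R1)
  breaking: (blob, R1)
  breaking: (price, R3)
  breaking: (street, R1)
  breaking: (street, R3)
  breaking: (version, R1)
  breaking: (zip, R1)
  => backward verdict for Ticket: BREAKING, 7 violation(s)
forward for Ticket (reader v1, writer v2):
  writer optional, list<float32> -> list<float32>: reader attrs maps from writer attrs
  writer required, int64 -> float32: reader price maps from writer price
  writer optional, float32 -> string: reader street maps from writer street
  no writer field matches reader id
  writer required, float32 -> float32: reader height maps from writer height
  writer optional, bytes -> bytes: reader signature maps from writer blob
  no writer field matches reader zip
  writer field version has no reader counterpart
  writer field zip has no reader counterpart
  breaking: (attrs, R1)
  breaking: (id, R1)
  breaking: (price, R3)
  breaking: (signature, R1)
  breaking: (street, R1)
  breaking: (street, R3)
  breaking: (zip, R1)
  => forward verdict for Ticket: BREAKING, 7 violation(s)


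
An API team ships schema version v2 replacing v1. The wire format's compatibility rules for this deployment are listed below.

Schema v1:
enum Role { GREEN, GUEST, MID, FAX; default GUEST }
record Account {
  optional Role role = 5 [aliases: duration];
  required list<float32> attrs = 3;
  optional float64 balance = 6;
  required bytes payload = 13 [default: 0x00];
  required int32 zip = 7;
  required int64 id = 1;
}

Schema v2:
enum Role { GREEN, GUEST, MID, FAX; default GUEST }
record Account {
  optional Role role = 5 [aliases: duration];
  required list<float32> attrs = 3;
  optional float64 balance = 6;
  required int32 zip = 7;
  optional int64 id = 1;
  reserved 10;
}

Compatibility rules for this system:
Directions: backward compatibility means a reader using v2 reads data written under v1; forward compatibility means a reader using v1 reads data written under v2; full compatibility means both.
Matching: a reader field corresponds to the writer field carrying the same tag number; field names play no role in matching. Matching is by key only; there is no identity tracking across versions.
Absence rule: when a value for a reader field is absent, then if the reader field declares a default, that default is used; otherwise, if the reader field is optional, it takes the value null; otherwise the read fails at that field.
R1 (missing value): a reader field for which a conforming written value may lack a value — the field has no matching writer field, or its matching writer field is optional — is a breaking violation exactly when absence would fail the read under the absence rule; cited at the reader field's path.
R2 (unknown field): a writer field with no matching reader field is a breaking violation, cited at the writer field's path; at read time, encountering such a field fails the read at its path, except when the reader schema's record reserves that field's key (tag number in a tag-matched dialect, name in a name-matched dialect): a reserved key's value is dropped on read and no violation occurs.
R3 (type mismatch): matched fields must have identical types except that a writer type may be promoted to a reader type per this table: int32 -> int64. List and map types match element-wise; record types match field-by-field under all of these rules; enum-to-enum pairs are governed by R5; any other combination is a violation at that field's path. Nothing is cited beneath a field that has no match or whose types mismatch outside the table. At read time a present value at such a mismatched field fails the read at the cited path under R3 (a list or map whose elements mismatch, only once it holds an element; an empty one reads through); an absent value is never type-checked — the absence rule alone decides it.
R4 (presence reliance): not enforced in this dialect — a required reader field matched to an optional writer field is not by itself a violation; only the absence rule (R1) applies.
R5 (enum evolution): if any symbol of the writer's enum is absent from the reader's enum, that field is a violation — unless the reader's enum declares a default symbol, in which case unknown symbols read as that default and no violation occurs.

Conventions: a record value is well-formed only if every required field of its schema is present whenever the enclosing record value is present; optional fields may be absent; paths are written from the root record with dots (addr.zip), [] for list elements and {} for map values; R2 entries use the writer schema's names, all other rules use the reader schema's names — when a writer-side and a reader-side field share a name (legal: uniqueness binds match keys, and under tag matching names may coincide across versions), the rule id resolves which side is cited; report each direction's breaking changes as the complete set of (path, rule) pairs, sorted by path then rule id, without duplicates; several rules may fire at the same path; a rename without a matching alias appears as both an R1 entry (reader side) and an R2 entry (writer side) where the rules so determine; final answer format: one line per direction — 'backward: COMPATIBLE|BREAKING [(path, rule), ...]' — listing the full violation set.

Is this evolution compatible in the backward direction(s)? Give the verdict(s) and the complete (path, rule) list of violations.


arrows below run writer -> reader for Account
backward pass over Account, reader schema v2, writer schema v1:
  role: paired with writer role (Role -> Role; writer optional)
  attrs: paired with writer attrs (list<float32> -> list<float32>; writer required)
  balance: paired with writer balance (float64 -> float64; writer optional)
  zip: paired with writer zip (int32 -> int32; writer required)
  id: paired with writer id (int64 -> int64; writer required)
  leftover writer field: payload
  violation R2 at payload
  => backward verdict for Account: BREAKING, 1 violation(s)
the other Account changes do not affect what is asked:
  field id in record Account: required changed to optional -> fires only in the forward direction of Account, which is not asked here

backward: BREAKING [(payload, R2)]
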